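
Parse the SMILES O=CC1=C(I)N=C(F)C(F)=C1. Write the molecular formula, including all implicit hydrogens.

C6H2F2INO

Walk through each heavy atom and fill implicit hydrogens from standard valence (C 4, N 3, O 2, S 2, halogen 1):
  atom 1: O, bond orders sum to 2 (valence 2) → 0 H
  atom 2: C, bond orders sum to 3 (valence 4) → 1 H
  atom 3: C, bond orders sum to 4 (valence 4) → 0 H
  atom 4: C, bond orders sum to 4 (valence 4) → 0 H
  atom 5: I (halogen, monovalent) → 0 H
  atom 6: N, bond orders sum to 3 (valence 3) → 0 H
  atom 7: C, bond orders sum to 4 (valence 4) → 0 H
  atom 8: F (halogen, monovalent) → 0 H
  atom 9: C, bond orders sum to 4 (valence 4) → 0 H
  atom 10: F (halogen, monovalent) → 0 H
  atom 11: C, bond orders sum to 3 (valence 4) → 1 H
Totals → C:6, H:2, F:2, I:1, N:1, O:1.
In Hill order: C6H2F2INO.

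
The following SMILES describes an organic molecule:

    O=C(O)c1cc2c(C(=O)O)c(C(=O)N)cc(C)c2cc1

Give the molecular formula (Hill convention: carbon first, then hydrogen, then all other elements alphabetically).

C14H11NO5

Walk through each heavy atom and fill implicit hydrogens from standard valence (C 4, N 3, O 2, S 2, halogen 1); for lowercase aromatic atoms, an aromatic c carries 1 H when it has two neighbours and 0 H with three, and aromatic n carries 0 H:
  atom 1: O, bond orders sum to 2 (valence 2) → 0 H
  atom 2: C, bond orders sum to 4 (valence 4) → 0 H
  atom 3: O, bond orders sum to 1 (valence 2) → 1 H
  atom 4: aromatic c, 3 neighbours → 0 H
  atom 5: aromatic c, 2 neighbours → 1 H
  atom 6: aromatic c, 3 neighbours → 0 H
  atom 7: aromatic c, 3 neighbours → 0 H
  atom 8: C, bond orders sum to 4 (valence 4) → 0 H
  atom 9: O, bond orders sum to 2 (valence 2) → 0 H
  atom 10: O, bond orders sum to 1 (valence 2) → 1 H
  atom 11: aromatic c, 3 neighbours → 0 H
  atom 12: C, bond orders sum to 4 (valence 4) → 0 H
  atom 13: O, bond orders sum to 2 (valence 2) → 0 H
  atom 14: N, bond orders sum to 1 (valence 3) → 2 H
  atom 15: aromatic c, 2 neighbours → 1 H
  atom 16: aromatic c, 3 neighbours → 0 H
  atom 17: C, bond orders sum to 1 (valence 4) → 3 H
  atom 18: aromatic c, 3 neighbours → 0 H
  atom 19: aromatic c, 2 neighbours → 1 H
  atom 20: aromatic c, 2 neighbours → 1 H
Totals → C:14, H:11, N:1, O:5.
In Hill order: C14H11NO5.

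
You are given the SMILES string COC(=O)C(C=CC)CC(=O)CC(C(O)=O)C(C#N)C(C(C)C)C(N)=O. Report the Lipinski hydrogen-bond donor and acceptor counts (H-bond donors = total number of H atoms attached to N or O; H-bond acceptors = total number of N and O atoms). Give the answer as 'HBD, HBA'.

Donors: find every N or O and count the H atoms it carries.
  atom 2 (O): bond orders sum to 2 → 0 H
  atom 4 (O): bond orders sum to 2 → 0 H
  atom 11 (O): bond orders sum to 2 → 0 H
  atom 15 (O): bond orders sum to 1 → 1 H
  atom 16 (O): bond orders sum to 2 → 0 H
  atom 19 (N): bond orders sum to 3 → 0 H
  atom 25 (N): bond orders sum to 1 → 2 H
  atom 26 (O): bond orders sum to 2 → 0 H
Lipinski HBD = 3.
Acceptors: N atoms = 2, O atoms = 6 → HBA = 8.

3, 8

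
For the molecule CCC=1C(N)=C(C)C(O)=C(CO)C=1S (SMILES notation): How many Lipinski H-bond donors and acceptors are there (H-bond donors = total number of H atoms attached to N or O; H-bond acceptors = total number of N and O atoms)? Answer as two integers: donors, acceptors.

4, 3

Donors: find every N or O and count the H atoms it carries.
  atom 5 (N): bond orders sum to 1 → 2 H
  atom 9 (O): bond orders sum to 1 → 1 H
  atom 12 (O): bond orders sum to 1 → 1 H
Lipinski HBD = 4.
Acceptors: N atoms = 1, O atoms = 2 → HBA = 3.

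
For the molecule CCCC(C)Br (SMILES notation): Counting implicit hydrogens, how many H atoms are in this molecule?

Walk through each heavy atom and fill implicit hydrogens from standard valence (C 4, N 3, O 2, S 2, halogen 1):
  atom 1: C, bond orders sum to 1 (valence 4) → 3 H
  atom 2: C, bond orders sum to 2 (valence 4) → 2 H
  atom 3: C, bond orders sum to 2 (valence 4) → 2 H
  atom 4: C, bond orders sum to 3 (valence 4) → 1 H
  atom 5: C, bond orders sum to 1 (valence 4) → 3 H
  atom 6: Br (halogen, monovalent) → 0 H
Total hydrogens: 11.

11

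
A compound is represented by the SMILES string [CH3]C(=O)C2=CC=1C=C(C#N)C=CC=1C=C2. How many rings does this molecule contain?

2

In SMILES, each pair of matching ring-closure digits denotes one ring-closing bond; the number of such bonds equals the number of independent rings.
Ring-closure bonds here: 2.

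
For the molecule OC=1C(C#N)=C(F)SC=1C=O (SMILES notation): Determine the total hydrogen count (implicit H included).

2

Walk through each heavy atom and fill implicit hydrogens from standard valence (C 4, N 3, O 2, S 2, halogen 1):
  atom 1: O, bond orders sum to 1 (valence 2) → 1 H
  atom 2: C, bond orders sum to 4 (valence 4) → 0 H
  atom 3: C, bond orders sum to 4 (valence 4) → 0 H
  atom 4: C, bond orders sum to 4 (valence 4) → 0 H
  atom 5: N, bond orders sum to 3 (valence 3) → 0 H
  atom 6: C, bond orders sum to 4 (valence 4) → 0 H
  atom 7: F (halogen, monovalent) → 0 H
  atom 8: S, bond orders sum to 2 (valence 2) → 0 H
  atom 9: C, bond orders sum to 4 (valence 4) → 0 H
  atom 10: C, bond orders sum to 3 (valence 4) → 1 H
  atom 11: O, bond orders sum to 2 (valence 2) → 0 H
Total hydrogens: 2.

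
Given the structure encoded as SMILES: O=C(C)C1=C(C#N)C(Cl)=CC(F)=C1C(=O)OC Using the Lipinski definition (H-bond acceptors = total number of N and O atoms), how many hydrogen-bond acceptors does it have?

4

N atoms: 1; O atoms: 3.
Lipinski HBA = 1 + 3 = 4.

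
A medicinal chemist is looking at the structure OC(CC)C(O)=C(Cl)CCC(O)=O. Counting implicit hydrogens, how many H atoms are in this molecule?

13

Walk through each heavy atom and fill implicit hydrogens from standard valence (C 4, N 3, O 2, S 2, halogen 1):
  atom 1: O, bond orders sum to 1 (valence 2) → 1 H
  atom 2: C, bond orders sum to 3 (valence 4) → 1 H
  atom 3: C, bond orders sum to 2 (valence 4) → 2 H
  atom 4: C, bond orders sum to 1 (valence 4) → 3 H
  atom 5: C, bond orders sum to 4 (valence 4) → 0 H
  atom 6: O, bond orders sum to 1 (valence 2) → 1 H
  atom 7: C, bond orders sum to 4 (valence 4) → 0 H
  atom 8: Cl (halogen, monovalent) → 0 H
  atom 9: C, bond orders sum to 2 (valence 4) → 2 H
  atom 10: C, bond orders sum to 2 (valence 4) → 2 H
  atom 11: C, bond orders sum to 4 (valence 4) → 0 H
  atom 12: O, bond orders sum to 1 (valence 2) → 1 H
  atom 13: O, bond orders sum to 2 (valence 2) → 0 H
Total hydrogens: 13.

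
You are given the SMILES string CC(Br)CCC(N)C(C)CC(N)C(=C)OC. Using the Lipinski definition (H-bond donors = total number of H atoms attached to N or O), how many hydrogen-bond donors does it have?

4

Donors: find every N or O and count the H atoms it carries.
  atom 7 (N): bond orders sum to 1 → 2 H
  atom 12 (N): bond orders sum to 1 → 2 H
  atom 15 (O): bond orders sum to 2 → 0 H
Lipinski HBD = 4.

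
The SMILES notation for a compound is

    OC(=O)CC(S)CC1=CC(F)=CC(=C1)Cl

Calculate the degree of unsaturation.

5

Molecular formula: C10H10ClFO2S.
DoU = (2C + 2 + N − H − X) / 2, where X is the halogen count and O/S are ignored.
    = (2·10 + 2 + 0 − 10 − 2) / 2 = 10 / 2 = 5.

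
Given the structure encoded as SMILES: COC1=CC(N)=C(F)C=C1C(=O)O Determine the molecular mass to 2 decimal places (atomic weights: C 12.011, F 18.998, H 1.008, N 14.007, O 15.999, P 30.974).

First, the molecular formula is C8H8FNO3 (counting implicit H from valence).
  C: 8 × 12.011 = 96.088
  F: 1 × 18.998 = 18.998
  H: 8 × 1.008 = 8.064
  N: 1 × 14.007 = 14.007
  O: 3 × 15.999 = 47.997
Sum: 8×12.011 + 1×18.998 + 8×1.008 + 1×14.007 + 3×15.999 = 185.154 → 185.15 g/mol.

185.15 g/mol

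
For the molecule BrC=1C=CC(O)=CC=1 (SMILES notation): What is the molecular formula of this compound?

Walk through each heavy atom and fill implicit hydrogens from standard valence (C 4, N 3, O 2, S 2, halogen 1):
  atom 1: Br (halogen, monovalent) → 0 H
  atom 2: C, bond orders sum to 4 (valence 4) → 0 H
  atom 3: C, bond orders sum to 3 (valence 4) → 1 H
  atom 4: C, bond orders sum to 3 (valence 4) → 1 H
  atom 5: C, bond orders sum to 4 (valence 4) → 0 H
  atom 6: O, bond orders sum to 1 (valence 2) → 1 H
  atom 7: C, bond orders sum to 3 (valence 4) → 1 H
  atom 8: C, bond orders sum to 3 (valence 4) → 1 H
Totals → C:6, H:5, Br:1, O:1.

C6H5BrO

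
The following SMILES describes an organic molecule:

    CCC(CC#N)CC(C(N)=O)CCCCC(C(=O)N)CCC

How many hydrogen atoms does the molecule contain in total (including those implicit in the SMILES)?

Walk through each heavy atom and fill implicit hydrogens from standard valence (C 4, N 3, O 2, S 2, halogen 1):
  atom 1: C, bond orders sum to 1 (valence 4) → 3 H
  atom 2: C, bond orders sum to 2 (valence 4) → 2 H
  atom 3: C, bond orders sum to 3 (valence 4) → 1 H
  atom 4: C, bond orders sum to 2 (valence 4) → 2 H
  atom 5: C, bond orders sum to 4 (valence 4) → 0 H
  atom 6: N, bond orders sum to 3 (valence 3) → 0 H
  atom 7: C, bond orders sum to 2 (valence 4) → 2 H
  atom 8: C, bond orders sum to 3 (valence 4) → 1 H
  atom 9: C, bond orders sum to 4 (valence 4) → 0 H
  atom 10: N, bond orders sum to 1 (valence 3) → 2 H
  atom 11: O, bond orders sum to 2 (valence 2) → 0 H
  atom 12: C, bond orders sum to 2 (valence 4) → 2 H
  atom 13: C, bond orders sum to 2 (valence 4) → 2 H
  atom 14: C, bond orders sum to 2 (valence 4) → 2 H
  atom 15: C, bond orders sum to 2 (valence 4) → 2 H
  atom 16: C, bond orders sum to 3 (valence 4) → 1 H
  atom 17: C, bond orders sum to 4 (valence 4) → 0 H
  atom 18: O, bond orders sum to 2 (valence 2) → 0 H
  atom 19: N, bond orders sum to 1 (valence 3) → 2 H
  atom 20: C, bond orders sum to 2 (valence 4) → 2 H
  atom 21: C, bond orders sum to 2 (valence 4) → 2 H
  atom 22: C, bond orders sum to 1 (valence 4) → 3 H
Total hydrogens: 31.

31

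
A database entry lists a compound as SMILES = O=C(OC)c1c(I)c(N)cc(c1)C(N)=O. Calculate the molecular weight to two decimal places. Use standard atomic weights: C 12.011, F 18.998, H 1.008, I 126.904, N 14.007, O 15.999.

First, the molecular formula is C9H9IN2O3 (counting implicit H from valence).
  C: 9 × 12.011 = 108.099
  H: 9 × 1.008 = 9.072
  I: 1 × 126.904 = 126.904
  N: 2 × 14.007 = 28.014
  O: 3 × 15.999 = 47.997
Sum: 9×12.011 + 9×1.008 + 1×126.904 + 2×14.007 + 3×15.999 = 320.086 → 320.09 g/mol.

320.09 g/mol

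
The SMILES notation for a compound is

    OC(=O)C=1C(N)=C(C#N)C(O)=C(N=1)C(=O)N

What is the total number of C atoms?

Count every carbon token in the SMILES (each C, including those in ring-closure positions and inside branches).
Carbon count: 8.

8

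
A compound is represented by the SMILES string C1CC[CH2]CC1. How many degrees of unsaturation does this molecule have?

Degree of unsaturation = (number of rings) + (number of π bonds).
Ring closures in the SMILES: 1.
π bonds: none → 0 DoU from unsaturation.
Total DoU = 1 + 0 = 1.

1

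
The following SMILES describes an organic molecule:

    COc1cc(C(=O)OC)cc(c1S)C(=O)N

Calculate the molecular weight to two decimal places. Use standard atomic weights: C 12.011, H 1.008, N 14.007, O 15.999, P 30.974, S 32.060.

First, the molecular formula is C10H11NO4S (counting implicit H from valence).
  C: 10 × 12.011 = 120.110
  H: 11 × 1.008 = 11.088
  N: 1 × 14.007 = 14.007
  O: 4 × 15.999 = 63.996
  S: 1 × 32.060 = 32.060
Sum: 10×12.011 + 11×1.008 + 1×14.007 + 4×15.999 + 1×32.060 = 241.261 → 241.26 g/mol.

241.26 g/mol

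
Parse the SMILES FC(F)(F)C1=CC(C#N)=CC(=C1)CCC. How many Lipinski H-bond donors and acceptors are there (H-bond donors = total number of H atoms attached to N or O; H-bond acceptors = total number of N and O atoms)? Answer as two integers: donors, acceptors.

0, 1

Donors: find every N or O and count the H atoms it carries.
  atom 9 (N): bond orders sum to 3 → 0 H
Lipinski HBD = 0.
Acceptors: N atoms = 1, O atoms = 0 → HBA = 1.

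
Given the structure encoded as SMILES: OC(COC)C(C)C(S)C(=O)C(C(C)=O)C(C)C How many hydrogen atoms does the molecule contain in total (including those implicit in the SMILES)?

Walk through each heavy atom and fill implicit hydrogens from standard valence (C 4, N 3, O 2, S 2, halogen 1):
  atom 1: O, bond orders sum to 1 (valence 2) → 1 H
  atom 2: C, bond orders sum to 3 (valence 4) → 1 H
  atom 3: C, bond orders sum to 2 (valence 4) → 2 H
  atom 4: O, bond orders sum to 2 (valence 2) → 0 H
  atom 5: C, bond orders sum to 1 (valence 4) → 3 H
  atom 6: C, bond orders sum to 3 (valence 4) → 1 H
  atom 7: C, bond orders sum to 1 (valence 4) → 3 H
  atom 8: C, bond orders sum to 3 (valence 4) → 1 H
  atom 9: S, bond orders sum to 1 (valence 2) → 1 H
  atom 10: C, bond orders sum to 4 (valence 4) → 0 H
  atom 11: O, bond orders sum to 2 (valence 2) → 0 H
  atom 12: C, bond orders sum to 3 (valence 4) → 1 H
  atom 13: C, bond orders sum to 4 (valence 4) → 0 H
  atom 14: C, bond orders sum to 1 (valence 4) → 3 H
  atom 15: O, bond orders sum to 2 (valence 2) → 0 H
  atom 16: C, bond orders sum to 3 (valence 4) → 1 H
  atom 17: C, bond orders sum to 1 (valence 4) → 3 H
  atom 18: C, bond orders sum to 1 (valence 4) → 3 H
Total hydrogens: 24.

24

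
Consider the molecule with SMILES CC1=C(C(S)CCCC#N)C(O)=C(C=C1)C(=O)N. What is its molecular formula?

Walk through each heavy atom and fill implicit hydrogens from standard valence (C 4, N 3, O 2, S 2, halogen 1):
  atom 1: C, bond orders sum to 1 (valence 4) → 3 H
  atom 2: C, bond orders sum to 4 (valence 4) → 0 H
  atom 3: C, bond orders sum to 4 (valence 4) → 0 H
  atom 4: C, bond orders sum to 3 (valence 4) → 1 H
  atom 5: S, bond orders sum to 1 (valence 2) → 1 H
  atom 6: C, bond orders sum to 2 (valence 4) → 2 H
  atom 7: C, bond orders sum to 2 (valence 4) → 2 H
  atom 8: C, bond orders sum to 2 (valence 4) → 2 H
  atom 9: C, bond orders sum to 4 (valence 4) → 0 H
  atom 10: N, bond orders sum to 3 (valence 3) → 0 H
  atom 11: C, bond orders sum to 4 (valence 4) → 0 H
  atom 12: O, bond orders sum to 1 (valence 2) → 1 H
  atom 13: C, bond orders sum to 4 (valence 4) → 0 H
  atom 14: C, bond orders sum to 3 (valence 4) → 1 H
  atom 15: C, bond orders sum to 3 (valence 4) → 1 H
  atom 16: C, bond orders sum to 4 (valence 4) → 0 H
  atom 17: O, bond orders sum to 2 (valence 2) → 0 H
  atom 18: N, bond orders sum to 1 (valence 3) → 2 H
Totals → C:13, H:16, N:2, O:2, S:1.

C13H16N2O2S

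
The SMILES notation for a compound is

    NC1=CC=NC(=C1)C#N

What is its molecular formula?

C6H5N3

Walk through each heavy atom and fill implicit hydrogens from standard valence (C 4, N 3, O 2, S 2, halogen 1):
  atom 1: N, bond orders sum to 1 (valence 3) → 2 H
  atom 2: C, bond orders sum to 4 (valence 4) → 0 H
  atom 3: C, bond orders sum to 3 (valence 4) → 1 H
  atom 4: C, bond orders sum to 3 (valence 4) → 1 H
  atom 5: N, bond orders sum to 3 (valence 3) → 0 H
  atom 6: C, bond orders sum to 4 (valence 4) → 0 H
  atom 7: C, bond orders sum to 3 (valence 4) → 1 H
  atom 8: C, bond orders sum to 4 (valence 4) → 0 H
  atom 9: N, bond orders sum to 3 (valence 3) → 0 H
Totals → C:6, H:5, N:3.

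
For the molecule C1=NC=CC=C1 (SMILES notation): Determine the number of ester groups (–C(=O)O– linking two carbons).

0

Scan the SMILES for the ester motif — none present.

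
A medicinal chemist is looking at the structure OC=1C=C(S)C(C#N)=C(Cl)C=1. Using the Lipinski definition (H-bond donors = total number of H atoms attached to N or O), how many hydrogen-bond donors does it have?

1

Donors: find every N or O and count the H atoms it carries.
  atom 1 (O): bond orders sum to 1 → 1 H
  atom 8 (N): bond orders sum to 3 → 0 H
Lipinski HBD = 1.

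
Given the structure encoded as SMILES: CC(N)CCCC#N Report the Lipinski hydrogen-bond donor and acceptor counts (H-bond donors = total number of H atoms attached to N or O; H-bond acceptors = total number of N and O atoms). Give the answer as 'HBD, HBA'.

Donors: find every N or O and count the H atoms it carries.
  atom 3 (N): bond orders sum to 1 → 2 H
  atom 8 (N): bond orders sum to 3 → 0 H
Lipinski HBD = 2.
Acceptors: N atoms = 2, O atoms = 0 → HBA = 2.

2, 2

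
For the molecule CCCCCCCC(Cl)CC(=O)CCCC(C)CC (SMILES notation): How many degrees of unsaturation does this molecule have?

Degree of unsaturation = (number of rings) + (number of π bonds).
Ring closures in the SMILES: 0.
π bonds: 1 double bond (each 1 DoU) → 1 DoU from unsaturation.
Total DoU = 0 + 1 = 1.

1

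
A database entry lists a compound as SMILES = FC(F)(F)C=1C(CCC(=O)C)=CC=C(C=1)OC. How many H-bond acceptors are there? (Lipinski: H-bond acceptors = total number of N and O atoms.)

2

N atoms: 0; O atoms: 2.
Lipinski HBA = 0 + 2 = 2.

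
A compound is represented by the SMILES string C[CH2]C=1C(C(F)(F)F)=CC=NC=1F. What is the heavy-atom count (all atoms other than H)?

Every atom symbol written in the SMILES (organic subset) is one heavy atom; implicit H are not written.
Heavy atoms by element → C:8, F:4, N:1.
Total: 13.

13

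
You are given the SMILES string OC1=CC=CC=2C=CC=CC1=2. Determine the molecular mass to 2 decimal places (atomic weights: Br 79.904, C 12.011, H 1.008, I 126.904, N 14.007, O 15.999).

First, the molecular formula is C10H8O (counting implicit H from valence).
  C: 10 × 12.011 = 120.110
  H: 8 × 1.008 = 8.064
  O: 1 × 15.999 = 15.999
Sum: 10×12.011 + 8×1.008 + 1×15.999 = 144.173 → 144.17 g/mol.

144.17 g/mol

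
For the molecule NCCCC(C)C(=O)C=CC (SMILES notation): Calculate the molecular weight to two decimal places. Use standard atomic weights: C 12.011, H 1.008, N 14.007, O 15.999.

155.24 g/mol

First, the molecular formula is C9H17NO (counting implicit H from valence).
  C: 9 × 12.011 = 108.099
  H: 17 × 1.008 = 17.136
  N: 1 × 14.007 = 14.007
  O: 1 × 15.999 = 15.999
Sum: 9×12.011 + 17×1.008 + 1×14.007 + 1×15.999 = 155.241 → 155.24 g/mol.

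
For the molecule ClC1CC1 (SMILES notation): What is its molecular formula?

Walk through each heavy atom and fill implicit hydrogens from standard valence (C 4, N 3, O 2, S 2, halogen 1):
  atom 1: Cl (halogen, monovalent) → 0 H
  atom 2: C, bond orders sum to 3 (valence 4) → 1 H
  atom 3: C, bond orders sum to 2 (valence 4) → 2 H
  atom 4: C, bond orders sum to 2 (valence 4) → 2 H
Totals → C:3, H:5, Cl:1.
In Hill order: C3H5Cl.

C3H5Cl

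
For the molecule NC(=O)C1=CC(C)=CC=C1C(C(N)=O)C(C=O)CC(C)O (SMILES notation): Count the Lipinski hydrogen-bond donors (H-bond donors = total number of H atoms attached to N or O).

Donors: find every N or O and count the H atoms it carries.
  atom 1 (N): bond orders sum to 1 → 2 H
  atom 3 (O): bond orders sum to 2 → 0 H
  atom 13 (N): bond orders sum to 1 → 2 H
  atom 14 (O): bond orders sum to 2 → 0 H
  atom 17 (O): bond orders sum to 2 → 0 H
  atom 21 (O): bond orders sum to 1 → 1 H
Lipinski HBD = 5.

5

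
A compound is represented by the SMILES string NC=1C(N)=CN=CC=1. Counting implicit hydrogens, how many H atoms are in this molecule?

7

Walk through each heavy atom and fill implicit hydrogens from standard valence (C 4, N 3, O 2, S 2, halogen 1):
  atom 1: N, bond orders sum to 1 (valence 3) → 2 H
  atom 2: C, bond orders sum to 4 (valence 4) → 0 H
  atom 3: C, bond orders sum to 4 (valence 4) → 0 H
  atom 4: N, bond orders sum to 1 (valence 3) → 2 H
  atom 5: C, bond orders sum to 3 (valence 4) → 1 H
  atom 6: N, bond orders sum to 3 (valence 3) → 0 H
  atom 7: C, bond orders sum to 3 (valence 4) → 1 H
  atom 8: C, bond orders sum to 3 (valence 4) → 1 H
Total hydrogens: 7.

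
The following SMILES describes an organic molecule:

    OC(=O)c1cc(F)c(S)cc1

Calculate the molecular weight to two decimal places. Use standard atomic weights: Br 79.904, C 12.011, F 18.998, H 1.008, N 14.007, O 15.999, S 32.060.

First, the molecular formula is C7H5FO2S (counting implicit H from valence).
  C: 7 × 12.011 = 84.077
  F: 1 × 18.998 = 18.998
  H: 5 × 1.008 = 5.040
  O: 2 × 15.999 = 31.998
  S: 1 × 32.060 = 32.060
Sum: 7×12.011 + 1×18.998 + 5×1.008 + 2×15.999 + 1×32.060 = 172.173 → 172.17 g/mol.

172.17 g/mol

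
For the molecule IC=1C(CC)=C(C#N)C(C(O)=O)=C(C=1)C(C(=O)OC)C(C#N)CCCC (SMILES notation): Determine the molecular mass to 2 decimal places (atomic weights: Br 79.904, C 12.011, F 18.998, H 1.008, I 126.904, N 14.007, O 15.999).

468.29 g/mol

First, the molecular formula is C19H21IN2O4 (counting implicit H from valence).
  C: 19 × 12.011 = 228.209
  H: 21 × 1.008 = 21.168
  I: 1 × 126.904 = 126.904
  N: 2 × 14.007 = 28.014
  O: 4 × 15.999 = 63.996
Sum: 19×12.011 + 21×1.008 + 1×126.904 + 2×14.007 + 4×15.999 = 468.291 → 468.29 g/mol.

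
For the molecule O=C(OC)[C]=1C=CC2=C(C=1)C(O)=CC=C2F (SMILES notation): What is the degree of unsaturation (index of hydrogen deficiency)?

Molecular formula: C12H9FO3.
DoU = (2C + 2 + N − H − X) / 2, where X is the halogen count and O/S are ignored.
    = (2·12 + 2 + 0 − 9 − 1) / 2 = 16 / 2 = 8.

8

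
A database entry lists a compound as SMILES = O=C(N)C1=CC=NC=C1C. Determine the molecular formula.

C7H8N2O

Walk through each heavy atom and fill implicit hydrogens from standard valence (C 4, N 3, O 2, S 2, halogen 1):
  atom 1: O, bond orders sum to 2 (valence 2) → 0 H
  atom 2: C, bond orders sum to 4 (valence 4) → 0 H
  atom 3: N, bond orders sum to 1 (valence 3) → 2 H
  atom 4: C, bond orders sum to 4 (valence 4) → 0 H
  atom 5: C, bond orders sum to 3 (valence 4) → 1 H
  atom 6: C, bond orders sum to 3 (valence 4) → 1 H
  atom 7: N, bond orders sum to 3 (valence 3) → 0 H
  atom 8: C, bond orders sum to 3 (valence 4) → 1 H
  atom 9: C, bond orders sum to 4 (valence 4) → 0 H
  atom 10: C, bond orders sum to 1 (valence 4) → 3 H
Totals → C:7, H:8, N:2, O:1.
In Hill order: C7H8N2O.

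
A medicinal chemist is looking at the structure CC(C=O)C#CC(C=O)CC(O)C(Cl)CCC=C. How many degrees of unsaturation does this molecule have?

Degree of unsaturation = (number of rings) + (number of π bonds).
Ring closures in the SMILES: 0.
π bonds: 3 double bonds (each 1 DoU), 1 triple bond (each 2 DoU) → 5 DoU from unsaturation.
Total DoU = 0 + 5 = 5.

5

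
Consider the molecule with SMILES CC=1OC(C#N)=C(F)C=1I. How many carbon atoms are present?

6

Count every carbon token in the SMILES (each C, including those in ring-closure positions and inside branches).
Carbon count: 6.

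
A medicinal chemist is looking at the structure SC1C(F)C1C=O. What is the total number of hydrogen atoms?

5

Walk through each heavy atom and fill implicit hydrogens from standard valence (C 4, N 3, O 2, S 2, halogen 1):
  atom 1: S, bond orders sum to 1 (valence 2) → 1 H
  atom 2: C, bond orders sum to 3 (valence 4) → 1 H
  atom 3: C, bond orders sum to 3 (valence 4) → 1 H
  atom 4: F (halogen, monovalent) → 0 H
  atom 5: C, bond orders sum to 3 (valence 4) → 1 H
  atom 6: C, bond orders sum to 3 (valence 4) → 1 H
  atom 7: O, bond orders sum to 2 (valence 2) → 0 H
Total hydrogens: 5.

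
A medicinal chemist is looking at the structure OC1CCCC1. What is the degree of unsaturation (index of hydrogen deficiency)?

1

Molecular formula: C5H10O.
DoU = (2C + 2 + N − H − X) / 2, where X is the halogen count and O/S are ignored.
    = (2·5 + 2 + 0 − 10 − 0) / 2 = 2 / 2 = 1.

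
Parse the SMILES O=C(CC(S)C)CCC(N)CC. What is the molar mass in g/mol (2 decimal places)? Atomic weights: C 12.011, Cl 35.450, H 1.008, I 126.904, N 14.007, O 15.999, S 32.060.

189.32 g/mol

First, the molecular formula is C9H19NOS (counting implicit H from valence).
  C: 9 × 12.011 = 108.099
  H: 19 × 1.008 = 19.152
  N: 1 × 14.007 = 14.007
  O: 1 × 15.999 = 15.999
  S: 1 × 32.060 = 32.060
Sum: 9×12.011 + 19×1.008 + 1×14.007 + 1×15.999 + 1×32.060 = 189.317 → 189.32 g/mol.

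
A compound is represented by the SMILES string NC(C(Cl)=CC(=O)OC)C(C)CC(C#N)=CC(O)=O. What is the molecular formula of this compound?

C12H15ClN2O4

Walk through each heavy atom and fill implicit hydrogens from standard valence (C 4, N 3, O 2, S 2, halogen 1):
  atom 1: N, bond orders sum to 1 (valence 3) → 2 H
  atom 2: C, bond orders sum to 3 (valence 4) → 1 H
  atom 3: C, bond orders sum to 4 (valence 4) → 0 H
  atom 4: Cl (halogen, monovalent) → 0 H
  atom 5: C, bond orders sum to 3 (valence 4) → 1 H
  atom 6: C, bond orders sum to 4 (valence 4) → 0 H
  atom 7: O, bond orders sum to 2 (valence 2) → 0 H
  atom 8: O, bond orders sum to 2 (valence 2) → 0 H
  atom 9: C, bond orders sum to 1 (valence 4) → 3 H
  atom 10: C, bond orders sum to 3 (valence 4) → 1 H
  atom 11: C, bond orders sum to 1 (valence 4) → 3 H
  atom 12: C, bond orders sum to 2 (valence 4) → 2 H
  atom 13: C, bond orders sum to 4 (valence 4) → 0 H
  atom 14: C, bond orders sum to 4 (valence 4) → 0 H
  atom 15: N, bond orders sum to 3 (valence 3) → 0 H
  atom 16: C, bond orders sum to 3 (valence 4) → 1 H
  atom 17: C, bond orders sum to 4 (valence 4) → 0 H
  atom 18: O, bond orders sum to 1 (valence 2) → 1 H
  atom 19: O, bond orders sum to 2 (valence 2) → 0 H
Totals → C:12, H:15, Cl:1, N:2, O:4.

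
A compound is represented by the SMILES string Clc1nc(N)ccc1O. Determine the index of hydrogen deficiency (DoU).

4

Molecular formula: C5H5ClN2O.
DoU = (2C + 2 + N − H − X) / 2, where X is the halogen count and O/S are ignored.
    = (2·5 + 2 + 2 − 5 − 1) / 2 = 8 / 2 = 4.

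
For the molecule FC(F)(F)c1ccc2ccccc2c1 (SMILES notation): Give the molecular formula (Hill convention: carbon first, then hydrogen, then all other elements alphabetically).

Walk through each heavy atom and fill implicit hydrogens from standard valence (C 4, N 3, O 2, S 2, halogen 1); for lowercase aromatic atoms, an aromatic c carries 1 H when it has two neighbours and 0 H with three, and aromatic n carries 0 H:
  atom 1: F (halogen, monovalent) → 0 H
  atom 2: C, bond orders sum to 4 (valence 4) → 0 H
  atom 3: F (halogen, monovalent) → 0 H
  atom 4: F (halogen, monovalent) → 0 H
  atom 5: aromatic c, 3 neighbours → 0 H
  atom 6: aromatic c, 2 neighbours → 1 H
  atom 7: aromatic c, 2 neighbours → 1 H
  atom 8: aromatic c, 3 neighbours → 0 H
  atom 9: aromatic c, 2 neighbours → 1 H
  atom 10: aromatic c, 2 neighbours → 1 H
  atom 11: aromatic c, 2 neighbours → 1 H
  atom 12: aromatic c, 2 neighbours → 1 H
  atom 13: aromatic c, 3 neighbours → 0 H
  atom 14: aromatic c, 2 neighbours → 1 H
Totals → C:11, H:7, F:3.
In Hill order: C11H7F3.

C11H7F3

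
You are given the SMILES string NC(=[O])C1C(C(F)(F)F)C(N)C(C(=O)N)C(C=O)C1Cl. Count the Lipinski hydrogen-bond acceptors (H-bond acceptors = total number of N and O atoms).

N atoms: 3; O atoms: 3.
Lipinski HBA = 3 + 3 = 6.

6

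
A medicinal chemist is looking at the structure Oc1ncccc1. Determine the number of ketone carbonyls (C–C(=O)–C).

0

Scan the SMILES for the ketone motif — none present.
Groups that are present: 1 hydroxyl.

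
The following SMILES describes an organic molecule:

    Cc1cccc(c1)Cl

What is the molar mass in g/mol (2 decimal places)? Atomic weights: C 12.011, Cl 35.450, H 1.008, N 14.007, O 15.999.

First, the molecular formula is C7H7Cl (counting implicit H from valence).
  C: 7 × 12.011 = 84.077
  Cl: 1 × 35.450 = 35.450
  H: 7 × 1.008 = 7.056
Sum: 7×12.011 + 1×35.450 + 7×1.008 = 126.583 → 126.58 g/mol.

126.58 g/mol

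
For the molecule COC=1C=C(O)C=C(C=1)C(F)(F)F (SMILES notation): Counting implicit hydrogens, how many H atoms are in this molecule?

Walk through each heavy atom and fill implicit hydrogens from standard valence (C 4, N 3, O 2, S 2, halogen 1):
  atom 1: C, bond orders sum to 1 (valence 4) → 3 H
  atom 2: O, bond orders sum to 2 (valence 2) → 0 H
  atom 3: C, bond orders sum to 4 (valence 4) → 0 H
  atom 4: C, bond orders sum to 3 (valence 4) → 1 H
  atom 5: C, bond orders sum to 4 (valence 4) → 0 H
  atom 6: O, bond orders sum to 1 (valence 2) → 1 H
  atom 7: C, bond orders sum to 3 (valence 4) → 1 H
  atom 8: C, bond orders sum to 4 (valence 4) → 0 H
  atom 9: C, bond orders sum to 3 (valence 4) → 1 H
  atom 10: C, bond orders sum to 4 (valence 4) → 0 H
  atom 11: F (halogen, monovalent) → 0 H
  atom 12: F (halogen, monovalent) → 0 H
  atom 13: F (halogen, monovalent) → 0 H
Total hydrogens: 7.

7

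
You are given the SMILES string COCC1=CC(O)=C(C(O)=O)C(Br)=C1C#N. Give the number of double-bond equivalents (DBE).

7

Degree of unsaturation = (number of rings) + (number of π bonds).
Ring closures in the SMILES: 1.
π bonds: 4 double bonds (each 1 DoU), 1 triple bond (each 2 DoU) → 6 DoU from unsaturation.
Total DoU = 1 + 6 = 7.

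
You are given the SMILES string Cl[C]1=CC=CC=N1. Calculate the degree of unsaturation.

4

Degree of unsaturation = (number of rings) + (number of π bonds).
Ring closures in the SMILES: 1.
π bonds: 3 double bonds (each 1 DoU) → 3 DoU from unsaturation.
Total DoU = 1 + 3 = 4.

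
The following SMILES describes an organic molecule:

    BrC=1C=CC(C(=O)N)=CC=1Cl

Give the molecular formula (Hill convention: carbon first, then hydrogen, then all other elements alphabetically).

Walk through each heavy atom and fill implicit hydrogens from standard valence (C 4, N 3, O 2, S 2, halogen 1):
  atom 1: Br (halogen, monovalent) → 0 H
  atom 2: C, bond orders sum to 4 (valence 4) → 0 H
  atom 3: C, bond orders sum to 3 (valence 4) → 1 H
  atom 4: C, bond orders sum to 3 (valence 4) → 1 H
  atom 5: C, bond orders sum to 4 (valence 4) → 0 H
  atom 6: C, bond orders sum to 4 (valence 4) → 0 H
  atom 7: O, bond orders sum to 2 (valence 2) → 0 H
  atom 8: N, bond orders sum to 1 (valence 3) → 2 H
  atom 9: C, bond orders sum to 3 (valence 4) → 1 H
  atom 10: C, bond orders sum to 4 (valence 4) → 0 H
  atom 11: Cl (halogen, monovalent) → 0 H
Totals → C:7, H:5, Br:1, Cl:1, N:1, O:1.

C7H5BrClNO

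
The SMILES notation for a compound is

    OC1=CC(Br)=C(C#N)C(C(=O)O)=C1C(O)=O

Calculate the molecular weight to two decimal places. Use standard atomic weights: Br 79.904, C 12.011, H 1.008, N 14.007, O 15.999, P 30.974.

286.04 g/mol

First, the molecular formula is C9H4BrNO5 (counting implicit H from valence).
  Br: 1 × 79.904 = 79.904
  C: 9 × 12.011 = 108.099
  H: 4 × 1.008 = 4.032
  N: 1 × 14.007 = 14.007
  O: 5 × 15.999 = 79.995
Sum: 1×79.904 + 9×12.011 + 4×1.008 + 1×14.007 + 5×15.999 = 286.037 → 286.04 g/mol.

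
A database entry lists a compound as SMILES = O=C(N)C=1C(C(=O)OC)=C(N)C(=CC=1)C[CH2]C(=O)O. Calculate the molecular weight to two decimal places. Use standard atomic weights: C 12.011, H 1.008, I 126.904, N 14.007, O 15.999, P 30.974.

266.25 g/mol

First, the molecular formula is C12H14N2O5 (counting implicit H from valence).
  C: 12 × 12.011 = 144.132
  H: 14 × 1.008 = 14.112
  N: 2 × 14.007 = 28.014
  O: 5 × 15.999 = 79.995
Sum: 12×12.011 + 14×1.008 + 2×14.007 + 5×15.999 = 266.253 → 266.25 g/mol.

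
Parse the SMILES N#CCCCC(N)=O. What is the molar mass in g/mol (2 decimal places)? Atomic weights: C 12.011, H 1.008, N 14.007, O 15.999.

112.13 g/mol

First, the molecular formula is C5H8N2O (counting implicit H from valence).
  C: 5 × 12.011 = 60.055
  H: 8 × 1.008 = 8.064
  N: 2 × 14.007 = 28.014
  O: 1 × 15.999 = 15.999
Sum: 5×12.011 + 8×1.008 + 2×14.007 + 1×15.999 = 112.132 → 112.13 g/mol.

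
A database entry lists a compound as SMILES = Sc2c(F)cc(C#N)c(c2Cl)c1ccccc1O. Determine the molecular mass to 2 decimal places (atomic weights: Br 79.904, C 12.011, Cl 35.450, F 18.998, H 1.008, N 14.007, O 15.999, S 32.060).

First, the molecular formula is C13H7ClFNOS (counting implicit H from valence).
  C: 13 × 12.011 = 156.143
  Cl: 1 × 35.450 = 35.450
  F: 1 × 18.998 = 18.998
  H: 7 × 1.008 = 7.056
  N: 1 × 14.007 = 14.007
  O: 1 × 15.999 = 15.999
  S: 1 × 32.060 = 32.060
Sum: 13×12.011 + 1×35.450 + 1×18.998 + 7×1.008 + 1×14.007 + 1×15.999 + 1×32.060 = 279.713 → 279.71 g/mol.

279.71 g/mol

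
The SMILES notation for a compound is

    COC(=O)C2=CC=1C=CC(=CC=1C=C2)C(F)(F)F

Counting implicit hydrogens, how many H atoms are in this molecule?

9

Walk through each heavy atom and fill implicit hydrogens from standard valence (C 4, N 3, O 2, S 2, halogen 1):
  atom 1: C, bond orders sum to 1 (valence 4) → 3 H
  atom 2: O, bond orders sum to 2 (valence 2) → 0 H
  atom 3: C, bond orders sum to 4 (valence 4) → 0 H
  atom 4: O, bond orders sum to 2 (valence 2) → 0 H
  atom 5: C, bond orders sum to 4 (valence 4) → 0 H
  atom 6: C, bond orders sum to 3 (valence 4) → 1 H
  atom 7: C, bond orders sum to 4 (valence 4) → 0 H
  atom 8: C, bond orders sum to 3 (valence 4) → 1 H
  atom 9: C, bond orders sum to 3 (valence 4) → 1 H
  atom 10: C, bond orders sum to 4 (valence 4) → 0 H
  atom 11: C, bond orders sum to 3 (valence 4) → 1 H
  atom 12: C, bond orders sum to 4 (valence 4) → 0 H
  atom 13: C, bond orders sum to 3 (valence 4) → 1 H
  atom 14: C, bond orders sum to 3 (valence 4) → 1 H
  atom 15: C, bond orders sum to 4 (valence 4) → 0 H
  atom 16: F (halogen, monovalent) → 0 H
  atom 17: F (halogen, monovalent) → 0 H
  atom 18: F (halogen, monovalent) → 0 H
Total hydrogens: 9.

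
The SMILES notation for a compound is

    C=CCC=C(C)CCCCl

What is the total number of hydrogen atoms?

15

Walk through each heavy atom and fill implicit hydrogens from standard valence (C 4, N 3, O 2, S 2, halogen 1):
  atom 1: C, bond orders sum to 2 (valence 4) → 2 H
  atom 2: C, bond orders sum to 3 (valence 4) → 1 H
  atom 3: C, bond orders sum to 2 (valence 4) → 2 H
  atom 4: C, bond orders sum to 3 (valence 4) → 1 H
  atom 5: C, bond orders sum to 4 (valence 4) → 0 H
  atom 6: C, bond orders sum to 1 (valence 4) → 3 H
  atom 7: C, bond orders sum to 2 (valence 4) → 2 H
  atom 8: C, bond orders sum to 2 (valence 4) → 2 H
  atom 9: C, bond orders sum to 2 (valence 4) → 2 H
  atom 10: Cl (halogen, monovalent) → 0 H
Total hydrogens: 15.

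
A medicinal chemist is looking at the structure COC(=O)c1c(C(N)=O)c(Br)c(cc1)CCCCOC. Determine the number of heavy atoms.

20

Every atom symbol written in the SMILES (organic subset) is one heavy atom; implicit H are not written.
Heavy atoms by element → Br:1, C:14, N:1, O:4.
Total: 20.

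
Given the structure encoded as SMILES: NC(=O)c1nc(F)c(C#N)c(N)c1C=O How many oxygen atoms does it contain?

Scan the SMILES for O atoms (remember two-letter symbols like Cl and Br are single atoms).
Oxygen count: 2.

2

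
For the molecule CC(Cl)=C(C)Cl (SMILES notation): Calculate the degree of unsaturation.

1

Degree of unsaturation = (number of rings) + (number of π bonds).
Ring closures in the SMILES: 0.
π bonds: 1 double bond (each 1 DoU) → 1 DoU from unsaturation.
Total DoU = 0 + 1 = 1.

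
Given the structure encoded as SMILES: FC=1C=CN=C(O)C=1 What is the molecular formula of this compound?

C5H4FNO

Walk through each heavy atom and fill implicit hydrogens from standard valence (C 4, N 3, O 2, S 2, halogen 1):
  atom 1: F (halogen, monovalent) → 0 H
  atom 2: C, bond orders sum to 4 (valence 4) → 0 H
  atom 3: C, bond orders sum to 3 (valence 4) → 1 H
  atom 4: C, bond orders sum to 3 (valence 4) → 1 H
  atom 5: N, bond orders sum to 3 (valence 3) → 0 H
  atom 6: C, bond orders sum to 4 (valence 4) → 0 H
  atom 7: O, bond orders sum to 1 (valence 2) → 1 H
  atom 8: C, bond orders sum to 3 (valence 4) → 1 H
Totals → C:5, H:4, F:1, N:1, O:1.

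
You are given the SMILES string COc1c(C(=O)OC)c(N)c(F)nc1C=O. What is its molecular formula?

C9H9FN2O4

Walk through each heavy atom and fill implicit hydrogens from standard valence (C 4, N 3, O 2, S 2, halogen 1); for lowercase aromatic atoms, an aromatic c carries 1 H when it has two neighbours and 0 H with three, and aromatic n carries 0 H:
  atom 1: C, bond orders sum to 1 (valence 4) → 3 H
  atom 2: O, bond orders sum to 2 (valence 2) → 0 H
  atom 3: aromatic c, 3 neighbours → 0 H
  atom 4: aromatic c, 3 neighbours → 0 H
  atom 5: C, bond orders sum to 4 (valence 4) → 0 H
  atom 6: O, bond orders sum to 2 (valence 2) → 0 H
  atom 7: O, bond orders sum to 2 (valence 2) → 0 H
  atom 8: C, bond orders sum to 1 (valence 4) → 3 H
  atom 9: aromatic c, 3 neighbours → 0 H
  atom 10: N, bond orders sum to 1 (valence 3) → 2 H
  atom 11: aromatic c, 3 neighbours → 0 H
  atom 12: F (halogen, monovalent) → 0 H
  atom 13: aromatic n, 2 neighbours → 0 H
  atom 14: aromatic c, 3 neighbours → 0 H
  atom 15: C, bond orders sum to 3 (valence 4) → 1 H
  atom 16: O, bond orders sum to 2 (valence 2) → 0 H
Totals → C:9, H:9, F:1, N:2, O:4.
In Hill order: C9H9FN2O4.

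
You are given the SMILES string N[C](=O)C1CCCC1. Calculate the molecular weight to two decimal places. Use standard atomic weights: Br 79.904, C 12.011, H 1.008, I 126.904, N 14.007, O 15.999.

113.16 g/mol

First, the molecular formula is C6H11NO (counting implicit H from valence).
  C: 6 × 12.011 = 72.066
  H: 11 × 1.008 = 11.088
  N: 1 × 14.007 = 14.007
  O: 1 × 15.999 = 15.999
Sum: 6×12.011 + 11×1.008 + 1×14.007 + 1×15.999 = 113.160 → 113.16 g/mol.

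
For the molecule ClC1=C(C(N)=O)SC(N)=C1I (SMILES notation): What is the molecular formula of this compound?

C5H4ClIN2OS

Walk through each heavy atom and fill implicit hydrogens from standard valence (C 4, N 3, O 2, S 2, halogen 1):
  atom 1: Cl (halogen, monovalent) → 0 H
  atom 2: C, bond orders sum to 4 (valence 4) → 0 H
  atom 3: C, bond orders sum to 4 (valence 4) → 0 H
  atom 4: C, bond orders sum to 4 (valence 4) → 0 H
  atom 5: N, bond orders sum to 1 (valence 3) → 2 H
  atom 6: O, bond orders sum to 2 (valence 2) → 0 H
  atom 7: S, bond orders sum to 2 (valence 2) → 0 H
  atom 8: C, bond orders sum to 4 (valence 4) → 0 H
  atom 9: N, bond orders sum to 1 (valence 3) → 2 H
  atom 10: C, bond orders sum to 4 (valence 4) → 0 H
  atom 11: I (halogen, monovalent) → 0 H
Totals → C:5, H:4, Cl:1, I:1, N:2, O:1, S:1.
In Hill order: C5H4ClIN2OS.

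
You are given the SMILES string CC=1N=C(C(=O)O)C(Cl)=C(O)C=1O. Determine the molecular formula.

Walk through each heavy atom and fill implicit hydrogens from standard valence (C 4, N 3, O 2, S 2, halogen 1):
  atom 1: C, bond orders sum to 1 (valence 4) → 3 H
  atom 2: C, bond orders sum to 4 (valence 4) → 0 H
  atom 3: N, bond orders sum to 3 (valence 3) → 0 H
  atom 4: C, bond orders sum to 4 (valence 4) → 0 H
  atom 5: C, bond orders sum to 4 (valence 4) → 0 H
  atom 6: O, bond orders sum to 2 (valence 2) → 0 H
  atom 7: O, bond orders sum to 1 (valence 2) → 1 H
  atom 8: C, bond orders sum to 4 (valence 4) → 0 H
  atom 9: Cl (halogen, monovalent) → 0 H
  atom 10: C, bond orders sum to 4 (valence 4) → 0 H
  atom 11: O, bond orders sum to 1 (valence 2) → 1 H
  atom 12: C, bond orders sum to 4 (valence 4) → 0 H
  atom 13: O, bond orders sum to 1 (valence 2) → 1 H
Totals → C:7, H:6, Cl:1, N:1, O:4.
In Hill order: C7H6ClNO4.

C7H6ClNO4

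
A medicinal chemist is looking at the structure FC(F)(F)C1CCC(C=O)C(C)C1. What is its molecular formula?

Walk through each heavy atom and fill implicit hydrogens from standard valence (C 4, N 3, O 2, S 2, halogen 1):
  atom 1: F (halogen, monovalent) → 0 H
  atom 2: C, bond orders sum to 4 (valence 4) → 0 H
  atom 3: F (halogen, monovalent) → 0 H
  atom 4: F (halogen, monovalent) → 0 H
  atom 5: C, bond orders sum to 3 (valence 4) → 1 H
  atom 6: C, bond orders sum to 2 (valence 4) → 2 H
  atom 7: C, bond orders sum to 2 (valence 4) → 2 H
  atom 8: C, bond orders sum to 3 (valence 4) → 1 H
  atom 9: C, bond orders sum to 3 (valence 4) → 1 H
  atom 10: O, bond orders sum to 2 (valence 2) → 0 H
  atom 11: C, bond orders sum to 3 (valence 4) → 1 H
  atom 12: C, bond orders sum to 1 (valence 4) → 3 H
  atom 13: C, bond orders sum to 2 (valence 4) → 2 H
Totals → C:9, H:13, F:3, O:1.
In Hill order: C9H13F3O.

C9H13F3O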